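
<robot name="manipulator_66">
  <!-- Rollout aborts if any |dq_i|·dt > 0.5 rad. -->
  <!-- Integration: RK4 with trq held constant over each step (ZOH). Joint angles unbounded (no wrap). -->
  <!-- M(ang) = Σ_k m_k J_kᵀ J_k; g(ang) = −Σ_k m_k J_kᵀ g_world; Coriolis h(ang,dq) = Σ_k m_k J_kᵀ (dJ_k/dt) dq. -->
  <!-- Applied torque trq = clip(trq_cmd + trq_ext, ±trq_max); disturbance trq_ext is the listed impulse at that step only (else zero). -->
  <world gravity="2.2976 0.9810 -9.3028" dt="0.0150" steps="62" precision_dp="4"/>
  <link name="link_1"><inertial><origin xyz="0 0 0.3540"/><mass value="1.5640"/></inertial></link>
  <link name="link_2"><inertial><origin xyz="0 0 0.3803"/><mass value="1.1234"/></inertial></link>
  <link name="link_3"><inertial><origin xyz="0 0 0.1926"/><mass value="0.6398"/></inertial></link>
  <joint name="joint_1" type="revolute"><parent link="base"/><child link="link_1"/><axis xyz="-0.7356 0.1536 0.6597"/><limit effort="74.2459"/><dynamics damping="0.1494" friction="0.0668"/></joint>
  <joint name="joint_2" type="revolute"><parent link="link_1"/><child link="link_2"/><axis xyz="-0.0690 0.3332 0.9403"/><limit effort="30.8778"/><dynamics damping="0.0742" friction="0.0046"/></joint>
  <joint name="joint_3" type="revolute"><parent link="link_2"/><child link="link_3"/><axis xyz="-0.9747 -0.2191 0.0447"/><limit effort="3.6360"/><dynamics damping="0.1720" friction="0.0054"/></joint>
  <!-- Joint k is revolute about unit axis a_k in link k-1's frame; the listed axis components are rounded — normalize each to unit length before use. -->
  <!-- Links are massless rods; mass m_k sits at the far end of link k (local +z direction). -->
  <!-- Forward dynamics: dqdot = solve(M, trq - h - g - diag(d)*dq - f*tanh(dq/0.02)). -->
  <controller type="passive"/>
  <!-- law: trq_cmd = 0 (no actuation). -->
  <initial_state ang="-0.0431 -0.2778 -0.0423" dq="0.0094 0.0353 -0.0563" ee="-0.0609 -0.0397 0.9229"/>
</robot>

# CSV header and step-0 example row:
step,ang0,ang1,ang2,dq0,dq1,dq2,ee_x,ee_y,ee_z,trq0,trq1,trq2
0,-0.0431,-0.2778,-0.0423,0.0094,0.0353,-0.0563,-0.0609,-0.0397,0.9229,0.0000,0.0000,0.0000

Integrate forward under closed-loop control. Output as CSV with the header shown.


step,ang0,ang1,ang2,dq0,dq1,dq2,ee_x,ee_y,ee_z,trq0,trq1,trq2
1,-0.0427,-0.2766,-0.0438,0.0476,0.1256,-0.1438,-0.0606,-0.0398,0.9229,0.0000,0.0000,0.0000
2,-0.0417,-0.2740,-0.0466,0.0839,0.2151,-0.2181,-0.0600,-0.0397,0.9230,0.0000,0.0000,0.0000
3,-0.0402,-0.2701,-0.0503,0.1191,0.3035,-0.2841,-0.0590,-0.0395,0.9230,0.0000,0.0000,0.0000
4,-0.0381,-0.2649,-0.0550,0.1533,0.3909,-0.3443,-0.0576,-0.0392,0.9231,0.0000,0.0000,0.0000
5,-0.0356,-0.2584,-0.0606,0.1869,0.4775,-0.4010,-0.0559,-0.0387,0.9232,0.0000,0.0000,0.0000
6,-0.0325,-0.2506,-0.0671,0.2199,0.5636,-0.4558,-0.0539,-0.0381,0.9234,0.0000,0.0000,0.0000
7,-0.0290,-0.2415,-0.0743,0.2524,0.6494,-0.5101,-0.0514,-0.0373,0.9235,0.0000,0.0000,0.0000
8,-0.0249,-0.2311,-0.0824,0.2847,0.7352,-0.5652,-0.0486,-0.0363,0.9237,0.0000,0.0000,0.0000
9,-0.0204,-0.2195,-0.0913,0.3166,0.8211,-0.6219,-0.0454,-0.0351,0.9238,0.0000,0.0000,0.0000
10,-0.0154,-0.2065,-0.1010,0.3483,0.9075,-0.6812,-0.0419,-0.0338,0.9240,0.0000,0.0000,0.0000
11,-0.0100,-0.1922,-0.1117,0.3797,0.9945,-0.7436,-0.0379,-0.0322,0.9241,0.0000,0.0000,0.0000
12,-0.0041,-0.1767,-0.1234,0.4109,1.0825,-0.8100,-0.0335,-0.0305,0.9242,0.0000,0.0000,0.0000
13,0.0023,-0.1598,-0.1360,0.4417,1.1716,-0.8807,-0.0286,-0.0285,0.9243,0.0000,0.0000,0.0000
14,0.0092,-0.1415,-0.1498,0.4722,1.2620,-0.9565,-0.0233,-0.0263,0.9242,0.0000,0.0000,0.0000
15,0.0165,-0.1219,-0.1648,0.5023,1.3541,-1.0377,-0.0175,-0.0238,0.9242,0.0000,0.0000,0.0000
16,0.0243,-0.1009,-0.1810,0.5318,1.4479,-1.1247,-0.0112,-0.0211,0.9240,0.0000,0.0000,0.0000
17,0.0325,-0.0784,-0.1985,0.5607,1.5438,-1.2180,-0.0043,-0.0182,0.9236,0.0000,0.0000,0.0000
18,0.0411,-0.0545,-0.2175,0.5888,1.6420,-1.3178,0.0030,-0.0150,0.9231,0.0000,0.0000,0.0000
19,0.0501,-0.0292,-0.2381,0.6159,1.7428,-1.4245,0.0110,-0.0114,0.9224,0.0000,0.0000,0.0000
20,0.0596,-0.0022,-0.2603,0.6419,1.8466,-1.5382,0.0196,-0.0075,0.9215,0.0000,0.0000,0.0000
21,0.0694,0.0263,-0.2843,0.6664,1.9539,-1.6590,0.0288,-0.0033,0.9203,0.0000,0.0000,0.0000
22,0.0795,0.0564,-0.3101,0.6892,2.0652,-1.7869,0.0386,0.0013,0.9187,0.0000,0.0000,0.0000
23,0.0900,0.0882,-0.3379,0.7100,2.1812,-1.9219,0.0492,0.0063,0.9168,0.0000,0.0000,0.0000
24,0.1008,0.1219,-0.3678,0.7283,2.3028,-2.0635,0.0604,0.0118,0.9143,0.0000,0.0000,0.0000
25,0.1119,0.1573,-0.3999,0.7437,2.4312,-2.2115,0.0724,0.0178,0.9113,0.0000,0.0000,0.0000
26,0.1231,0.1948,-0.4342,0.7557,2.5677,-2.3650,0.0850,0.0244,0.9077,0.0000,0.0000,0.0000
27,0.1345,0.2344,-0.4708,0.7636,2.7140,-2.5235,0.0984,0.0316,0.9033,0.0000,0.0000,0.0000
28,0.1460,0.2763,-0.5099,0.7667,2.8722,-2.6858,0.1125,0.0395,0.8980,0.0000,0.0000,0.0000
29,0.1575,0.3207,-0.5514,0.7642,3.0448,-2.8508,0.1272,0.0482,0.8918,0.0000,0.0000,0.0000
30,0.1689,0.3677,-0.5954,0.7551,3.2347,-3.0172,0.1425,0.0578,0.8845,0.0000,0.0000,0.0000
31,0.1801,0.4178,-0.6419,0.7385,3.4456,-3.1837,0.1583,0.0683,0.8759,0.0000,0.0000,0.0000
32,0.1910,0.4712,-0.6909,0.7131,3.6812,-3.3487,0.1746,0.0798,0.8659,0.0000,0.0000,0.0000
33,0.2015,0.5284,-0.7424,0.6778,3.9458,-3.5109,0.1911,0.0924,0.8544,0.0000,0.0000,0.0000
34,0.2113,0.5898,-0.7963,0.6316,4.2439,-3.6691,0.2076,0.1063,0.8411,0.0000,0.0000,0.0000
35,0.2203,0.6559,-0.8524,0.5737,4.5793,-3.8225,0.2240,0.1215,0.8260,0.0000,0.0000,0.0000
36,0.2284,0.7274,-0.9109,0.5038,4.9544,-3.9706,0.2398,0.1382,0.8089,0.0000,0.0000,0.0000
37,0.2354,0.8047,-0.9715,0.4236,5.3674,-4.1132,0.2546,0.1564,0.7897,0.0000,0.0000,0.0000
38,0.2411,0.8885,-1.0343,0.3372,5.8089,-4.2501,0.2679,0.1761,0.7683,0.0000,0.0000,0.0000
39,0.2455,0.9790,-1.0990,0.2541,6.2558,-4.3794,0.2790,0.1973,0.7447,0.0000,0.0000,0.0000
40,0.2488,1.0760,-1.1656,0.1911,6.6641,-4.4950,0.2872,0.2200,0.7190,0.0000,0.0000,0.0000
41,0.2515,1.1784,-1.2337,0.1728,6.9685,-4.5821,0.2917,0.2439,0.6916,0.0000,0.0000,0.0000
42,0.2544,1.2842,-1.3028,0.2262,7.0979,-4.6147,0.2919,0.2686,0.6629,0.0000,0.0000,0.0000
43,0.2587,1.3903,-1.3717,0.3681,7.0102,-4.5608,0.2875,0.2935,0.6337,0.0000,0.0000,0.0000
44,0.2659,1.4935,-1.4390,0.5951,6.7186,-4.3973,0.2787,0.3182,0.6045,0.0000,0.0000,0.0000
45,0.2769,1.5911,-1.5031,0.8866,6.2784,-4.1217,0.2660,0.3423,0.5761,0.0000,0.0000,0.0000
46,0.2926,1.6814,-1.5622,1.2178,5.7504,-3.7507,0.2502,0.3657,0.5486,0.0000,0.0000,0.0000
47,0.3135,1.7634,-1.6153,1.5685,5.1761,-3.3111,0.2323,0.3882,0.5223,0.0000,0.0000,0.0000
48,0.3397,1.8365,-1.6613,1.9263,4.5746,-2.8302,0.2129,0.4099,0.4969,0.0000,0.0000,0.0000
49,0.3713,1.9005,-1.7001,2.2839,3.9502,-2.3315,0.1927,0.4311,0.4723,0.0000,0.0000,0.0000
50,0.4082,1.9549,-1.7313,2.6381,3.2997,-1.8337,0.1721,0.4517,0.4483,0.0000,0.0000,0.0000
51,0.4504,1.9993,-1.7552,2.9873,2.6174,-1.3503,0.1515,0.4719,0.4244,0.0000,0.0000,0.0000
52,0.4978,2.0332,-1.7719,3.3315,1.8976,-0.8908,0.1312,0.4919,0.4006,0.0000,0.0000,0.0000
53,0.5504,2.0560,-1.7820,3.6714,1.1349,-0.4610,0.1113,0.5116,0.3764,0.0000,0.0000,0.0000
54,0.6080,2.0670,-1.7859,4.0086,0.3243,-0.0643,0.0919,0.5311,0.3516,0.0000,0.0000,0.0000
55,0.6706,2.0655,-1.7842,4.3453,-0.5367,0.2926,0.0732,0.5503,0.3262,0.0000,0.0000,0.0000
56,0.7383,2.0506,-1.7773,4.6857,-1.4564,0.6136,0.0552,0.5694,0.3000,0.0000,0.0000,0.0000
57,0.8112,2.0215,-1.7659,5.0348,-2.4431,0.8983,0.0379,0.5881,0.2730,0.0000,0.0000,0.0000
58,0.8895,1.9770,-1.7506,5.3986,-3.5063,1.1432,0.0214,0.6065,0.2452,0.0000,0.0000,0.0000
59,0.9733,1.9159,-1.7319,5.7830,-4.6546,1.3420,0.0054,0.6245,0.2170,0.0000,0.0000,0.0000
60,1.0631,1.8369,-1.7106,6.1917,-5.8888,1.4859,-0.0103,0.6420,0.1887,0.0000,0.0000,0.0000
61,1.1591,1.7389,-1.6876,6.6187,-7.1798,1.5669,-0.0262,0.6588,0.1610,0.0000,0.0000,0.0000
62,1.2616,1.6217,-1.6639,7.0336,-8.4230,1.5890,-0.0431,0.6747,0.1345,,,


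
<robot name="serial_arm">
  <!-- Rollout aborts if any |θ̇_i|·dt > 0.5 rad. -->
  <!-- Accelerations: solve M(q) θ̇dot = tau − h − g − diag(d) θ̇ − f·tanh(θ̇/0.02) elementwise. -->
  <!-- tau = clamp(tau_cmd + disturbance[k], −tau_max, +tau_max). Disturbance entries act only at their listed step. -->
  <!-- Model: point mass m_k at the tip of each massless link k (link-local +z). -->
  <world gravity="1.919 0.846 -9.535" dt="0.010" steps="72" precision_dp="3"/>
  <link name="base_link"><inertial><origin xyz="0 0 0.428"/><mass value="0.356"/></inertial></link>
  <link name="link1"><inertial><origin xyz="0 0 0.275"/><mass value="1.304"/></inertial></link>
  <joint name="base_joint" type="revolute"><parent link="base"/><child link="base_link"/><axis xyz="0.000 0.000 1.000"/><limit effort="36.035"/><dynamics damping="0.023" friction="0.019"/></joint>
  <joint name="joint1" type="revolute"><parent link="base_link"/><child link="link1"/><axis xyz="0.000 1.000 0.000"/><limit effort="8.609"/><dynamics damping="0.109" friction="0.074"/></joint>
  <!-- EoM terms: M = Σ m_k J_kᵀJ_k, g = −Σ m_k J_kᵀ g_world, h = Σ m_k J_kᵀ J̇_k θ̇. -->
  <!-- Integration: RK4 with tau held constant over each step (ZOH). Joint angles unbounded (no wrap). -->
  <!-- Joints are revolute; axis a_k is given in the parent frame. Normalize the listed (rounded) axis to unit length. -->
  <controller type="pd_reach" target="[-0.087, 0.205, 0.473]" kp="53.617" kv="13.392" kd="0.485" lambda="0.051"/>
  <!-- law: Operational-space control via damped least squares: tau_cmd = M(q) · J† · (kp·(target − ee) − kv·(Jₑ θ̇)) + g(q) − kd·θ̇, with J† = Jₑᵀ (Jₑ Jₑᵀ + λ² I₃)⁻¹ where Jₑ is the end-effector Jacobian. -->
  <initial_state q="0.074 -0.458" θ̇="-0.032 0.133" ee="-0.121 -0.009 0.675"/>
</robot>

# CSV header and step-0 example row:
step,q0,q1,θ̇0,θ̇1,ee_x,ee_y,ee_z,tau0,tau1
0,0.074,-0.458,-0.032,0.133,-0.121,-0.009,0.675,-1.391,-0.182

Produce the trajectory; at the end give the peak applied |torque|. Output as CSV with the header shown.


step,q0,q1,θ̇0,θ̇1,ee_x,ee_y,ee_z,tau0,tau1
1,0.070,-0.457,-0.799,0.017,-0.121,-0.008,0.675,-0.845,0.005
2,0.059,-0.458,-1.274,-0.071,-0.121,-0.007,0.675,-0.502,0.127
3,0.045,-0.459,-1.563,-0.146,-0.122,-0.006,0.675,-0.289,0.219
4,0.029,-0.460,-1.734,-0.216,-0.122,-0.004,0.674,-0.157,0.297
5,0.011,-0.463,-1.832,-0.279,-0.123,-0.001,0.674,-0.076,0.364
6,-0.008,-0.466,-1.884,-0.338,-0.124,0.001,0.674,-0.026,0.425
7,-0.027,-0.470,-1.910,-0.393,-0.124,0.003,0.673,0.005,0.480
8,-0.046,-0.474,-1.918,-0.443,-0.125,0.006,0.673,0.024,0.531
9,-0.065,-0.478,-1.917,-0.490,-0.126,0.008,0.672,0.036,0.579
10,-0.084,-0.484,-1.910,-0.534,-0.127,0.011,0.671,0.045,0.625
11,-0.103,-0.489,-1.900,-0.575,-0.129,0.013,0.671,0.052,0.670
12,-0.122,-0.495,-1.887,-0.614,-0.130,0.016,0.670,0.057,0.714
13,-0.141,-0.501,-1.873,-0.650,-0.131,0.019,0.669,0.062,0.758
14,-0.159,-0.508,-1.859,-0.685,-0.132,0.021,0.668,0.068,0.801
15,-0.178,-0.515,-1.844,-0.717,-0.133,0.024,0.667,0.073,0.844
16,-0.196,-0.522,-1.829,-0.748,-0.135,0.027,0.666,0.079,0.888
17,-0.215,-0.530,-1.813,-0.776,-0.136,0.030,0.665,0.085,0.932
18,-0.233,-0.538,-1.797,-0.804,-0.137,0.032,0.664,0.092,0.976
19,-0.250,-0.546,-1.781,-0.830,-0.138,0.035,0.663,0.100,1.020
20,-0.268,-0.554,-1.764,-0.854,-0.140,0.038,0.662,0.108,1.065
21,-0.286,-0.563,-1.747,-0.877,-0.141,0.041,0.661,0.116,1.110
22,-0.303,-0.572,-1.730,-0.898,-0.142,0.044,0.659,0.125,1.156
23,-0.320,-0.581,-1.712,-0.918,-0.143,0.048,0.658,0.135,1.202
24,-0.337,-0.590,-1.694,-0.937,-0.144,0.051,0.656,0.145,1.248
25,-0.354,-0.600,-1.675,-0.954,-0.146,0.054,0.655,0.156,1.294
26,-0.371,-0.609,-1.656,-0.970,-0.147,0.057,0.653,0.167,1.341
27,-0.387,-0.619,-1.636,-0.985,-0.148,0.060,0.652,0.179,1.388
28,-0.404,-0.629,-1.616,-0.998,-0.149,0.064,0.650,0.191,1.435
29,-0.420,-0.639,-1.596,-1.010,-0.150,0.067,0.649,0.203,1.482
30,-0.436,-0.649,-1.575,-1.021,-0.151,0.070,0.647,0.216,1.528
31,-0.451,-0.660,-1.554,-1.030,-0.152,0.073,0.645,0.229,1.575
32,-0.467,-0.670,-1.533,-1.039,-0.152,0.077,0.644,0.242,1.622
33,-0.482,-0.680,-1.511,-1.046,-0.153,0.080,0.642,0.256,1.668
34,-0.497,-0.691,-1.489,-1.051,-0.154,0.084,0.640,0.270,1.714
35,-0.512,-0.701,-1.466,-1.056,-0.155,0.087,0.638,0.284,1.759
36,-0.526,-0.712,-1.444,-1.060,-0.155,0.090,0.636,0.298,1.804
37,-0.540,-0.723,-1.421,-1.062,-0.156,0.094,0.634,0.312,1.849
38,-0.555,-0.733,-1.399,-1.063,-0.156,0.097,0.632,0.326,1.893
39,-0.568,-0.744,-1.376,-1.064,-0.157,0.100,0.630,0.341,1.936
40,-0.582,-0.754,-1.353,-1.063,-0.157,0.104,0.628,0.355,1.979
41,-0.595,-0.765,-1.329,-1.061,-0.158,0.107,0.626,0.369,2.021
42,-0.609,-0.776,-1.306,-1.058,-0.158,0.110,0.624,0.384,2.062
43,-0.622,-0.786,-1.283,-1.054,-0.158,0.113,0.622,0.398,2.102
44,-0.634,-0.797,-1.260,-1.050,-0.158,0.117,0.620,0.412,2.142
45,-0.647,-0.807,-1.237,-1.045,-0.159,0.120,0.618,0.425,2.180
46,-0.659,-0.818,-1.214,-1.038,-0.159,0.123,0.616,0.439,2.218
47,-0.671,-0.828,-1.191,-1.031,-0.159,0.126,0.614,0.452,2.255
48,-0.683,-0.838,-1.168,-1.024,-0.159,0.129,0.612,0.465,2.291
49,-0.694,-0.848,-1.145,-1.015,-0.159,0.132,0.610,0.478,2.326
50,-0.706,-0.858,-1.123,-1.006,-0.158,0.135,0.608,0.491,2.360
51,-0.717,-0.869,-1.100,-0.997,-0.158,0.138,0.606,0.503,2.394
52,-0.728,-0.878,-1.078,-0.987,-0.158,0.141,0.604,0.515,2.426
53,-0.738,-0.888,-1.056,-0.976,-0.158,0.144,0.601,0.527,2.457
54,-0.749,-0.898,-1.034,-0.965,-0.158,0.146,0.599,0.538,2.488
55,-0.759,-0.908,-1.013,-0.953,-0.157,0.149,0.597,0.549,2.517
56,-0.769,-0.917,-0.991,-0.941,-0.157,0.152,0.595,0.560,2.546
57,-0.779,-0.926,-0.970,-0.929,-0.156,0.154,0.593,0.570,2.573
58,-0.788,-0.936,-0.949,-0.916,-0.156,0.157,0.591,0.580,2.600
59,-0.798,-0.945,-0.929,-0.904,-0.156,0.160,0.589,0.589,2.626
60,-0.807,-0.954,-0.908,-0.890,-0.155,0.162,0.587,0.598,2.651
61,-0.816,-0.962,-0.888,-0.877,-0.155,0.164,0.585,0.607,2.675
62,-0.825,-0.971,-0.868,-0.863,-0.154,0.167,0.583,0.616,2.698
63,-0.833,-0.980,-0.849,-0.850,-0.154,0.169,0.581,0.624,2.720
64,-0.842,-0.988,-0.830,-0.836,-0.153,0.171,0.579,0.631,2.742
65,-0.850,-0.996,-0.811,-0.822,-0.152,0.173,0.577,0.639,2.762
66,-0.858,-1.005,-0.792,-0.808,-0.152,0.176,0.576,0.645,2.782
67,-0.866,-1.013,-0.774,-0.794,-0.151,0.178,0.574,0.652,2.802
68,-0.873,-1.020,-0.756,-0.779,-0.151,0.180,0.572,0.658,2.820
69,-0.881,-1.028,-0.738,-0.765,-0.150,0.182,0.570,0.664,2.838
70,-0.888,-1.036,-0.721,-0.751,-0.149,0.184,0.568,0.670,2.855
71,-0.895,-1.043,-0.704,-0.737,-0.149,0.185,0.566,0.675,2.871
72,-0.902,-1.050,-0.687,-0.723,-0.148,0.187,0.565,,
# max |tau| (N·m): 2.871


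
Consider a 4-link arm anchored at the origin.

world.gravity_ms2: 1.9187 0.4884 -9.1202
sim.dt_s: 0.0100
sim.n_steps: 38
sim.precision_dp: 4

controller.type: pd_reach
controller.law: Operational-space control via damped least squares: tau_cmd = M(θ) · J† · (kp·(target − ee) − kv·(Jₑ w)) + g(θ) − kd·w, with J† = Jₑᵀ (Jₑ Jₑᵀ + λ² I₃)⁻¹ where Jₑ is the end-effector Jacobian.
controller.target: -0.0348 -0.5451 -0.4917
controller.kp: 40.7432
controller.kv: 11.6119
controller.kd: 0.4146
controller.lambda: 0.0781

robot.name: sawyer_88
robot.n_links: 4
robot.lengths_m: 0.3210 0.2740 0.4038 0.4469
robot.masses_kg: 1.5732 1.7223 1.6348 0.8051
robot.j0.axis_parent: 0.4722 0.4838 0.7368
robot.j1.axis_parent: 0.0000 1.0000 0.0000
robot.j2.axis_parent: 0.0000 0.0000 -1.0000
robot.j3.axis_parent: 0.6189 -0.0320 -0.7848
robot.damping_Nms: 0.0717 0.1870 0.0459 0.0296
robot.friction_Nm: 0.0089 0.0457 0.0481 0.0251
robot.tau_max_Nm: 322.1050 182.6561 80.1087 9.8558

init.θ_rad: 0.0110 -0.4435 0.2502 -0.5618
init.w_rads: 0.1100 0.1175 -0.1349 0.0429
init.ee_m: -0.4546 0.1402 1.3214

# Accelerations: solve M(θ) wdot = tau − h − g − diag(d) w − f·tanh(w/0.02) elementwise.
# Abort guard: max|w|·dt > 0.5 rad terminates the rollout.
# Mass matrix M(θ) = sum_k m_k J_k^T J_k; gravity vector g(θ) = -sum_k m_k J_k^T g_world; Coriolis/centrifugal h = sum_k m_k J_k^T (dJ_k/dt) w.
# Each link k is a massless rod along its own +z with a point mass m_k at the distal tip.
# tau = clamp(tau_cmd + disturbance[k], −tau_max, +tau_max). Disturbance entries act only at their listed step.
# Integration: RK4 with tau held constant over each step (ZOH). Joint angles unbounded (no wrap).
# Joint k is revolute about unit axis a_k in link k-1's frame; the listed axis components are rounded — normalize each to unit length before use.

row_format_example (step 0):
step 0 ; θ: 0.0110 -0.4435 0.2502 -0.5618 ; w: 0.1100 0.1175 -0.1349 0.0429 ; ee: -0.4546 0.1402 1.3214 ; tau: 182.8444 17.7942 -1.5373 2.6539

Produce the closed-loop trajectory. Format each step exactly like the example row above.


step 1 ; θ: 0.0195 -0.4463 0.2493 -0.5843 ; w: 1.5866 -0.6684 0.0351 -4.5347 ; ee: -0.4530 0.1379 1.3202 ; tau: 170.9999 20.2899 -1.5063 4.0001
step 2 ; θ: 0.0418 -0.4561 0.2507 -0.6482 ; w: 2.8599 -1.2967 0.4262 -8.2410 ; ee: -0.4514 0.1327 1.3152 ; tau: 157.8609 24.6313 -1.7155 4.5031
step 3 ; θ: 0.0757 -0.4713 0.2570 -0.7455 ; w: 3.9144 -1.7403 1.0155 -11.1916 ; ee: -0.4496 0.1240 1.3064 ; tau: 140.9527 28.9485 -2.0587 4.4403
step 4 ; θ: 0.1190 -0.4899 0.2695 -0.8687 ; w: 4.7344 -1.9942 1.6322 -13.4315 ; ee: -0.4474 0.1113 1.2937 ; tau: 119.9150 31.9516 -2.3837 4.0412
step 5 ; θ: 0.1693 -0.5103 0.2880 -1.0109 ; w: 5.3183 -2.0767 2.1539 -15.0112 ; ee: -0.4448 0.0944 1.2773 ; tau: 96.2517 33.1987 -2.5719 3.5113
step 6 ; θ: 0.2243 -0.5307 0.3111 -1.1661 ; w: 5.6842 -2.0226 2.5389 -16.0207 ; ee: -0.4416 0.0730 1.2574 ; tau: 72.0517 32.8826 -2.5596 3.0209
step 7 ; θ: 0.2820 -0.5502 0.3376 -1.3290 ; w: 5.8632 -1.8699 2.7855 -16.5746 ; ee: -0.4375 0.0475 1.2346 ; tau: 48.9733 31.4445 -2.3251 2.6870
step 8 ; θ: 0.3408 -0.5678 0.3659 -1.4958 ; w: 5.8899 -1.6521 2.9068 -16.7846 ; ee: -0.4326 0.0182 1.2097 ; tau: 27.9055 29.2537 -1.8771 2.5697
step 9 ; θ: 0.3992 -0.5830 0.3950 -1.6633 ; w: 5.7956 -1.3958 2.9151 -16.7364 ; ee: -0.4268 -0.0145 1.1833 ; tau: 9.0789 26.4466 -1.2448 2.6798
step 10 ; θ: 0.4562 -0.5956 0.4237 -1.8293 ; w: 5.6056 -1.1224 2.8115 -16.4730 ; ee: -0.4201 -0.0502 1.1562 ; tau: -7.6855 22.8570 -0.4668 2.9887
step 11 ; θ: 0.5109 -0.6054 0.4507 -1.9915 ; w: 5.3402 -0.8529 2.5757 -15.9775 ; ee: -0.4126 -0.0884 1.1291 ; tau: -22.7201 17.9556 0.4179 3.4319
step 12 ; θ: 0.5627 -0.6127 0.4745 -2.1473 ; w: 5.0185 -0.6144 2.1525 -15.1475 ; ee: -0.4043 -0.1288 1.1026 ; tau: -36.2164 10.8037 1.3783 3.8998
step 13 ; θ: 0.6111 -0.6180 0.4928 -2.2922 ; w: 4.6645 -0.4478 1.4393 -13.7642 ; ee: -0.3953 -0.1711 1.0773 ; tau: -47.7884 0.2290 2.3993 4.2180
step 14 ; θ: 0.6560 -0.6223 0.5023 -2.4195 ; w: 4.3165 -0.4131 0.3176 -11.5276 ; ee: -0.3857 -0.2149 1.0539 ; tau: -55.9861 -14.2165 3.4739 4.1541
step 15 ; θ: 0.6978 -0.6273 0.4992 -2.5204 ; w: 4.0354 -0.5798 -1.1059 -8.4376 ; ee: -0.3754 -0.2598 1.0323 ; tau: -58.6143 -30.3735 4.5055 3.5904
step 16 ; θ: 0.7374 -0.6351 0.4827 -2.5895 ; w: 3.8834 -0.9801 -2.3218 -5.1859 ; ee: -0.3647 -0.3048 1.0122 ; tau: -54.9951 -43.4132 5.2694 2.7496
step 17 ; θ: 0.7762 -0.6479 0.4582 -2.6303 ; w: 3.8854 -1.5715 -2.6533 -2.8849 ; ee: -0.3537 -0.3487 0.9925 ; tau: -47.3301 -50.0760 5.4935 2.1119
step 18 ; θ: 0.8157 -0.6671 0.4341 -2.6526 ; w: 4.0094 -2.2680 -2.2148 -1.5457 ; ee: -0.3427 -0.3905 0.9719 ; tau: -38.7803 -51.4516 5.2603 1.7305
step 19 ; θ: 0.8568 -0.6935 0.4156 -2.6634 ; w: 4.2056 -2.9982 -1.5035 -0.5825 ; ee: -0.3321 -0.4295 0.9500 ; tau: -31.2693 -49.9172 4.8225 1.4011
step 20 ; θ: 0.9000 -0.7271 0.4046 -2.6655 ; w: 4.4363 -3.7159 -0.7088 0.1596 ; ee: -0.3220 -0.4659 0.9265 ; tau: -25.5715 -46.8426 4.3013 1.0954
step 21 ; θ: 0.9455 -0.7676 0.4017 -2.6614 ; w: 4.6736 -4.3915 0.0969 0.6932 ; ee: -0.3126 -0.4994 0.9013 ; tau: -21.8677 -43.0467 3.7663 0.8434
step 22 ; θ: 0.9934 -0.8146 0.4058 -2.6515 ; w: 4.8962 -5.0115 0.7244 1.2637 ; ee: -0.3038 -0.5305 0.8746 ; tau: -20.0661 -39.0869 3.3244 0.5556
step 23 ; θ: 1.0434 -0.8675 0.4162 -2.6373 ; w: 5.0974 -5.5651 1.3478 1.5762 ; ee: -0.2956 -0.5593 0.8463 ; tau: -19.8637 -34.8592 2.9091 0.3726
step 24 ; θ: 1.0952 -0.9256 0.4321 -2.6203 ; w: 5.2698 -6.0467 1.8358 1.8256 ; ee: -0.2878 -0.5858 0.8165 ; tau: -20.8761 -30.6829 2.5826 0.2173
step 25 ; θ: 1.1486 -0.9881 0.4524 -2.6012 ; w: 5.4140 -6.4539 2.2066 1.9924 ; ee: -0.2803 -0.6103 0.7854 ; tau: -22.7140 -26.5247 2.3358 0.0999
step 26 ; θ: 1.2033 -1.0543 0.4757 -2.5808 ; w: 5.5333 -6.7857 2.4558 2.1006 ; ee: -0.2730 -0.6329 0.7530 ; tau: -25.0079 -22.4070 2.1647 0.0088
step 27 ; θ: 1.2591 -1.1234 0.5010 -2.5595 ; w: 5.6332 -7.0426 2.5888 2.1652 ; ee: -0.2658 -0.6536 0.7195 ; tau: -27.4400 -18.3596 2.0588 -0.0659
step 28 ; θ: 1.3159 -1.1948 0.5270 -2.5377 ; w: 5.7199 -7.2261 2.6135 2.1994 ; ee: -0.2586 -0.6726 0.6849 ; tau: -29.7627 -14.4416 2.0053 -0.1335
step 29 ; θ: 1.3735 -1.2676 0.5528 -2.5157 ; w: 5.8004 -7.3395 2.5401 2.2137 ; ee: -0.2513 -0.6899 0.6494 ; tau: -31.8069 -10.7378 1.9911 -0.2019
step 30 ; θ: 1.4318 -1.3412 0.5775 -2.4937 ; w: 5.8813 -7.3871 2.3798 2.2154 ; ee: -0.2440 -0.7054 0.6131 ; tau: -33.4785 -7.3482 2.0037 -0.2767
step 31 ; θ: 1.4911 -1.4151 0.6001 -2.4717 ; w: 5.9687 -7.3743 2.1437 2.2097 ; ee: -0.2365 -0.7192 0.5761 ; tau: -34.7478 -4.3747 2.0321 -0.3614
step 32 ; θ: 1.5512 -1.4885 0.6201 -2.4497 ; w: 6.0677 -7.3073 1.8426 2.1994 ; ee: -0.2290 -0.7312 0.5385 ; tau: -35.6319 -1.9066 2.0672 -0.4571
step 33 ; θ: 1.6124 -1.5610 0.6369 -2.4279 ; w: 6.1828 -7.1927 1.4867 2.1860 ; ee: -0.2214 -0.7414 0.5007 ; tau: -36.1757 -0.0099 2.1020 -0.5633
step 34 ; θ: 1.6749 -1.6321 0.6498 -2.4063 ; w: 6.3172 -7.0371 1.0849 2.1694 ; ee: -0.2136 -0.7497 0.4626 ; tau: -36.4340 1.2789 2.1313 -0.6781
step 35 ; θ: 1.7388 -1.7016 0.6585 -2.3848 ; w: 6.4729 -6.8470 0.6455 2.1487 ; ee: -0.2058 -0.7562 0.4247 ; tau: -36.4586 1.9549 2.1517 -0.7985
step 36 ; θ: 1.8044 -1.7690 0.6627 -2.3635 ; w: 6.6509 -6.6280 0.1756 2.1221 ; ee: -0.1980 -0.7608 0.3870 ; tau: -36.2907 2.0413 2.1614 -0.9207
step 37 ; θ: 1.8719 -1.8341 0.6622 -2.3427 ; w: 6.8520 -6.3862 -0.2914 2.0521 ; ee: -0.1900 -0.7635 0.3498 ; tau: -35.9465 1.5706 2.1403 -1.0266
step 38 ; θ: 1.9416 -1.8966 0.6568 -2.3226 ; w: 7.0735 -6.1247 -0.7844 1.9836 ; ee: -0.1821 -0.7645 0.3133


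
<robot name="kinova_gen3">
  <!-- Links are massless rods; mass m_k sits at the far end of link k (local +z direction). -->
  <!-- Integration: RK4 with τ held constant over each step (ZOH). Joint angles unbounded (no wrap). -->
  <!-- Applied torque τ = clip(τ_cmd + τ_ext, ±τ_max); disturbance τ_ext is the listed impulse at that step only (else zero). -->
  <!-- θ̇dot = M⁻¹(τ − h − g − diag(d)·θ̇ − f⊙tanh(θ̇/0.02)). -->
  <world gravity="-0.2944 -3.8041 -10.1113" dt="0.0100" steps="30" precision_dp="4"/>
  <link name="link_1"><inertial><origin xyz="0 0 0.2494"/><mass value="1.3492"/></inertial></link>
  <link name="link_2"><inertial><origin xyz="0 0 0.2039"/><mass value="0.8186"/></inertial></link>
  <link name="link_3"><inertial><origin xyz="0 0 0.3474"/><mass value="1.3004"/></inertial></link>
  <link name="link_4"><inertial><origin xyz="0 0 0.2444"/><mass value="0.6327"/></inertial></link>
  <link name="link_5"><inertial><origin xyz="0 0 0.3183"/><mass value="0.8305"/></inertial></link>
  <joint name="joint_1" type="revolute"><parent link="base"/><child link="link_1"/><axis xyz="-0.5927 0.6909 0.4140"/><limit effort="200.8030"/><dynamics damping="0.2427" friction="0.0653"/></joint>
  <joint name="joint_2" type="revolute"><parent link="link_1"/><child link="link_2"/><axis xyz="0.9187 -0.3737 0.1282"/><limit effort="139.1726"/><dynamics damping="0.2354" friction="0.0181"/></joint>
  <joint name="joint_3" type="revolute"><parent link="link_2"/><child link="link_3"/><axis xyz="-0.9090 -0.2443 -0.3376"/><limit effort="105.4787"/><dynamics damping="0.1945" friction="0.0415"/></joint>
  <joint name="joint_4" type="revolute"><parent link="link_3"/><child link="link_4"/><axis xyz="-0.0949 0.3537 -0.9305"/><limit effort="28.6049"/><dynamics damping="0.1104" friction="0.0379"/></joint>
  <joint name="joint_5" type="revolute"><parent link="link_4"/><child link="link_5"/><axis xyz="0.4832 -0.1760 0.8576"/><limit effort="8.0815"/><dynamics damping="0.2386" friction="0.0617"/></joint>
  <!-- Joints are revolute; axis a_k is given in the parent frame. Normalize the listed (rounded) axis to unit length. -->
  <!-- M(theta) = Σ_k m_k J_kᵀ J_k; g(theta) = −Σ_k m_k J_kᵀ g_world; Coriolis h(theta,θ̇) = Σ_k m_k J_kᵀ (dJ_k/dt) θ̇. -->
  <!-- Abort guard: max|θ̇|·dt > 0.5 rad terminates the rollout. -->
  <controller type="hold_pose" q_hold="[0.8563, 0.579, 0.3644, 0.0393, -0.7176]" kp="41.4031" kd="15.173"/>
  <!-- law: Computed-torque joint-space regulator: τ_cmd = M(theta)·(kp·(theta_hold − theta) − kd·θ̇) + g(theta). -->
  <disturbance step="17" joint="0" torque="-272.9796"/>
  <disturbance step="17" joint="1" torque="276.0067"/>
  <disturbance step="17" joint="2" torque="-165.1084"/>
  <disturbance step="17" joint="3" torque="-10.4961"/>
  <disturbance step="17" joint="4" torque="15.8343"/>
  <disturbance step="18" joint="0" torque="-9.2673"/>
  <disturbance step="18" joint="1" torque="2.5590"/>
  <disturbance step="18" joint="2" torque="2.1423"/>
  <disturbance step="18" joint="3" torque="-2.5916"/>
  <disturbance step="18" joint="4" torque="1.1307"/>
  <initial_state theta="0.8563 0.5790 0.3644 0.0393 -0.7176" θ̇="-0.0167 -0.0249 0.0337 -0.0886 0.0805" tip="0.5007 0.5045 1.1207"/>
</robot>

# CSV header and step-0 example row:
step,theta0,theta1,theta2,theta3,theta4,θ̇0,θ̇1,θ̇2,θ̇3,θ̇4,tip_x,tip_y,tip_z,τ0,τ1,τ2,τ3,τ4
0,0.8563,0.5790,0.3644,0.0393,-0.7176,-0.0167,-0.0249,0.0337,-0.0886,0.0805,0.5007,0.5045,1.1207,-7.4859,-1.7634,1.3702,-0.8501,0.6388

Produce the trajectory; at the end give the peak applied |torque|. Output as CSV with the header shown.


step,theta0,theta1,theta2,theta3,theta4,θ̇0,θ̇1,θ̇2,θ̇3,θ̇4,tip_x,tip_y,tip_z,τ0,τ1,τ2,τ3,τ4
1,0.8561,0.5787,0.3647,0.0383,-0.7173,-0.0144,-0.0188,0.0300,-0.0761,0.0404,0.5002,0.5048,1.1208,-7.5191,-1.8310,1.4600,-0.8804,0.6504
2,0.8560,0.5786,0.3649,0.0375,-0.7171,-0.0111,-0.0094,0.0349,-0.0369,0.0586,0.4998,0.5050,1.1209,-7.5474,-1.8899,1.5380,-0.9063,0.6567
3,0.8559,0.5784,0.3652,0.0370,-0.7170,-0.0092,-0.0064,0.0310,-0.0259,0.0459,0.4995,0.5052,1.1210,-7.5715,-1.9411,1.6062,-0.9266,0.6628
4,0.8558,0.5783,0.3654,0.0365,-0.7170,-0.0075,-0.0040,0.0276,-0.0144,0.0438,0.4992,0.5053,1.1210,-7.5921,-1.9858,1.6658,-0.9432,0.6668
5,0.8557,0.5782,0.3655,0.0362,-0.7169,-0.0060,-0.0022,0.0245,-0.0042,0.0444,0.4990,0.5054,1.1211,-7.6095,-2.0249,1.7179,-0.9573,0.6700
6,0.8556,0.5781,0.3656,0.0359,-0.7169,-0.0046,-0.0006,0.0219,0.0040,0.0452,0.4989,0.5055,1.1211,-7.6243,-2.0591,1.7632,-0.9692,0.6725
7,0.8556,0.5781,0.3657,0.0356,-0.7170,-0.0033,0.0008,0.0195,0.0101,0.0452,0.4987,0.5056,1.1211,-7.6367,-2.0891,1.8025,-0.9792,0.6746
8,0.8555,0.5780,0.3658,0.0355,-0.7170,-0.0021,0.0020,0.0174,0.0146,0.0445,0.4986,0.5057,1.1211,-7.6471,-2.1154,1.8366,-0.9876,0.6764
9,0.8555,0.5779,0.3658,0.0353,-0.7170,-0.0012,0.0031,0.0156,0.0182,0.0438,0.4985,0.5057,1.1212,-7.6557,-2.1385,1.8663,-0.9949,0.6779
10,0.8554,0.5779,0.3659,0.0352,-0.7171,-0.0003,0.0040,0.0140,0.0212,0.0431,0.4985,0.5058,1.1212,-7.6629,-2.1588,1.8922,-1.0011,0.6792
11,0.8554,0.5779,0.3659,0.0351,-0.7172,0.0003,0.0047,0.0126,0.0237,0.0425,0.4985,0.5058,1.1212,-7.6689,-2.1766,1.9149,-1.0065,0.6803
12,0.8554,0.5778,0.3659,0.0350,-0.7172,0.0009,0.0053,0.0114,0.0258,0.0420,0.4984,0.5058,1.1212,-7.6739,-2.1923,1.9348,-1.0112,0.6813
13,0.8554,0.5778,0.3659,0.0349,-0.7173,0.0014,0.0058,0.0104,0.0275,0.0416,0.4984,0.5058,1.1212,-7.6780,-2.2061,1.9522,-1.0153,0.6821
14,0.8554,0.5778,0.3659,0.0349,-0.7174,0.0018,0.0061,0.0095,0.0290,0.0413,0.4984,0.5058,1.1212,-7.6815,-2.2182,1.9675,-1.0188,0.6828
15,0.8554,0.5778,0.3658,0.0349,-0.7175,0.0021,0.0064,0.0087,0.0303,0.0410,0.4984,0.5058,1.1212,-7.6843,-2.2289,1.9809,-1.0219,0.6835
16,0.8554,0.5778,0.3658,0.0348,-0.7176,0.0023,0.0067,0.0081,0.0314,0.0408,0.4984,0.5058,1.1211,-7.6867,-2.2383,1.9926,-1.0246,0.6840
17,0.8554,0.5778,0.3657,0.0348,-0.7176,0.0025,0.0069,0.0076,0.0322,0.0407,0.4985,0.5058,1.1211,-200.8030,139.1726,-105.4787,-11.5230,8.0815
18,0.8337,0.5254,0.3045,-0.0330,-0.7975,-4.3985,-10.3981,-11.8899,-12.4137,-14.1985,0.4988,0.5036,1.1243,12.6929,-21.5020,20.5373,-1.9900,0.3935
19,0.7944,0.4364,0.2067,-0.1220,-0.8860,-3.4461,-7.4821,-7.9065,-6.0938,-4.5651,0.4995,0.4972,1.1310,19.5626,-21.9438,15.9058,0.9239,-1.0783
20,0.7642,0.3729,0.1411,-0.1654,-0.9089,-2.6029,-5.3135,-5.3673,-2.9527,-0.6020,0.5000,0.4903,1.1375,16.0456,-19.5527,14.2813,0.7461,-0.9854
21,0.7416,0.3277,0.0961,-0.1869,-0.9071,-1.9427,-3.7749,-3.7250,-1.5591,0.6250,0.5005,0.4839,1.1428,12.9946,-17.3637,12.9418,0.5537,-0.8052
22,0.7248,0.2958,0.0647,-0.1989,-0.8995,-1.4293,-2.6512,-2.5942,-0.8966,0.8078,0.5009,0.4785,1.1470,10.3579,-15.3957,11.7936,0.3673,-0.6093
23,0.7126,0.2737,0.0431,-0.2058,-0.8917,-1.0290,-1.8118,-1.7750,-0.5150,0.7076,0.5010,0.4740,1.1502,8.0779,-13.6390,10.7851,0.1961,-0.4300
24,0.7039,0.2588,0.0284,-0.2096,-0.8854,-0.7195,-1.1851,-1.1723,-0.2759,0.5370,0.5011,0.4703,1.1525,6.1030,-12.0778,9.8884,0.0431,-0.2727
25,0.6979,0.2493,0.0190,-0.2115,-0.8809,-0.4817,-0.7189,-0.7255,-0.1172,0.3722,0.5010,0.4675,1.1543,4.3887,-10.6944,9.0869,-0.0915,-0.1370
26,0.6940,0.2439,0.0135,-0.2121,-0.8778,-0.3005,-0.3757,-0.3949,-0.0144,0.2289,0.5008,0.4653,1.1556,2.8976,-9.4710,8.3696,-0.2081,-0.0208
27,0.6917,0.2415,0.0108,-0.2120,-0.8762,-0.1649,-0.1331,-0.1605,0.0218,0.0818,0.5006,0.4638,1.1564,1.5982,-8.3913,7.7284,-0.3038,0.0779
28,0.6906,0.2410,0.0100,-0.2117,-0.8759,-0.0620,0.0420,0.0148,0.0604,0.0228,0.5003,0.4627,1.1570,0.4643,-7.4398,7.1583,-0.3825,0.1567
29,0.6903,0.2419,0.0107,-0.2111,-0.8761,0.0052,0.1447,0.1270,0.0993,0.0319,0.4999,0.4620,1.1574,-0.5258,-6.5979,6.6624,-0.4520,0.2193
30,0.6905,0.2436,0.0122,-0.2104,-0.8763,0.0478,0.1997,0.1934,0.1073,0.0161,0.4996,0.4617,1.1576,,,,,
# max |τ| (N·m): 200.8030


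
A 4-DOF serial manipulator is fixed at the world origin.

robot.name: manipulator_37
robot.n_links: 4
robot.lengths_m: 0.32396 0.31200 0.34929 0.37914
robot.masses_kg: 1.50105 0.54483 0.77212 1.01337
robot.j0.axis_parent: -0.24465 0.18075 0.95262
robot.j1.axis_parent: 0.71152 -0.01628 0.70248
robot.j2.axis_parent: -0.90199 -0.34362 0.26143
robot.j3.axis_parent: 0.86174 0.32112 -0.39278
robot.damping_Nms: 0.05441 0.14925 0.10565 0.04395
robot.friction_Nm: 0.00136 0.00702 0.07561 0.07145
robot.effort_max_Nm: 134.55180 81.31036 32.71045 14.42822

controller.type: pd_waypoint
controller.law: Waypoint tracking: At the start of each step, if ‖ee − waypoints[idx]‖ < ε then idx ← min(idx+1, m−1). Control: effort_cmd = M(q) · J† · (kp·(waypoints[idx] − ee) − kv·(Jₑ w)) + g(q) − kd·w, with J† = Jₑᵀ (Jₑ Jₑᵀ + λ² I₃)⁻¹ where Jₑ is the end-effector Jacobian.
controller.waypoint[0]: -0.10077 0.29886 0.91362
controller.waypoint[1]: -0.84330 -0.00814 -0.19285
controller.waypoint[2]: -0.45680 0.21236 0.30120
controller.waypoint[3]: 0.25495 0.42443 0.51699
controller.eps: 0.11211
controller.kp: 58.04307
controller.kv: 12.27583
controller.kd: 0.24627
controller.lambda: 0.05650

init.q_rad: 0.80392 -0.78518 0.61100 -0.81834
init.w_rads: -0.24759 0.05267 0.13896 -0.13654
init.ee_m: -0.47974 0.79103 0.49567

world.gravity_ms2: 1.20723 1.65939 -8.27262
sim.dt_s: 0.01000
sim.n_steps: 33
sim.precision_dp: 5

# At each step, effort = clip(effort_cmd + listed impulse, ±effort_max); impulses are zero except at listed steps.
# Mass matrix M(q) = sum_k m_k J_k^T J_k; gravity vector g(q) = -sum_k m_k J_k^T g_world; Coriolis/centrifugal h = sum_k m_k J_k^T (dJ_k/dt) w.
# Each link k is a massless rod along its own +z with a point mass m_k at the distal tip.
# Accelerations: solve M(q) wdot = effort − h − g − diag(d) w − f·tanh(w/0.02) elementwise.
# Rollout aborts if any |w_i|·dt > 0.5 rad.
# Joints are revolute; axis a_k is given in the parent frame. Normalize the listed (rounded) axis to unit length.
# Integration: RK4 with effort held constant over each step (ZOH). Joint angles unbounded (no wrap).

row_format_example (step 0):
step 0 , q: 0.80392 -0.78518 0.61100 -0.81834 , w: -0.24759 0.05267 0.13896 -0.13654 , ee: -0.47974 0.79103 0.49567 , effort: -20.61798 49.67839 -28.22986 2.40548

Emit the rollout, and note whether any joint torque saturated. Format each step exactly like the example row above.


step 1 , q: 0.79770 -0.78106 0.61368 -0.82373 , w: -0.99627 0.76944 0.39284 -0.93990 , ee: -0.47764 0.78969 0.49643 , effort: -17.95713 44.69485 -25.48554 2.40778
step 2 , q: 0.78453 -0.77034 0.61858 -0.83652 , w: -1.63760 1.36985 0.58355 -1.61489 , ee: -0.47372 0.78587 0.49956 , effort: -15.47837 40.13974 -22.90958 2.32987
step 3 , q: 0.76544 -0.75420 0.62502 -0.85553 , w: -2.18066 1.85616 0.70108 -2.18202 , ee: -0.46825 0.77996 0.50477 , effort: -13.18883 35.98385 -20.50799 2.20742
step 4 , q: 0.74136 -0.73372 0.63227 -0.87976 , w: -2.63546 2.23669 0.74620 -2.65529 , ee: -0.46142 0.77229 0.51179 , effort: -11.09379 32.19931 -18.28521 2.06527
step 5 , q: 0.71313 -0.70991 0.63963 -0.90830 , w: -3.01192 2.52279 0.72526 -3.04558 , ee: -0.45344 0.76313 0.52039 , effort: -9.19535 28.76032 -16.24199 1.92000
step 6 , q: 0.68148 -0.68366 0.64650 -0.94038 , w: -3.31938 2.72663 0.64700 -3.36221 , ee: -0.44447 0.75277 0.53033 , effort: -7.49193 25.64298 -14.37504 1.78192
step 7 , q: 0.64706 -0.65572 0.65234 -0.97530 , w: -3.56634 2.86001 0.52087 -3.61356 , ee: -0.43468 0.74141 0.54140 , effort: -5.97825 22.82500 -12.67747 1.65667
step 8 , q: 0.61044 -0.62675 0.65672 -1.01244 , w: -3.76042 2.93368 0.35615 -3.80724 , ee: -0.42422 0.72926 0.55338 , effort: -4.64584 20.28525 -11.13984 1.54649
step 9 , q: 0.57211 -0.59730 0.65931 -1.05126 , w: -3.90835 2.95710 0.16158 -3.95001 , ee: -0.41323 0.71651 0.56611 , effort: -3.48375 18.00355 -9.75111 1.45131
step 10 , q: 0.53249 -0.56782 0.65984 -1.09127 , w: -4.01911 2.94142 -0.04739 -4.04019 , ee: -0.40183 0.70331 0.57941 , effort: -2.47952 15.96293 -8.50313 1.36778
step 11 , q: 0.49186 -0.53860 0.65840 -1.13178 , w: -4.10916 2.90402 -0.23893 -4.05885 , ee: -0.39015 0.68981 0.59313 , effort: -1.62067 14.15600 -7.39854 1.28863
step 12 , q: 0.45049 -0.50991 0.65496 -1.17237 , w: -4.16643 2.83416 -0.44871 -4.05530 , ee: -0.37829 0.67612 0.60714 , effort: -0.89149 12.54977 -6.40715 1.22314
step 13 , q: 0.40868 -0.48205 0.64937 -1.21281 , w: -4.19562 2.73812 -0.66787 -4.02954 , ee: -0.36634 0.66234 0.62130 , effort: -0.27801 11.12656 -5.51872 1.16694
step 14 , q: 0.36670 -0.45526 0.64159 -1.25287 , w: -4.20079 2.62122 -0.88907 -3.98217 , ee: -0.35440 0.64857 0.63552 , effort: 0.23310 9.86985 -4.72418 1.11663
step 15 , q: 0.32477 -0.42971 0.63160 -1.29237 , w: -4.18541 2.48813 -1.10624 -3.91424 , ee: -0.34252 0.63487 0.64972 , effort: 0.65427 8.76418 -4.01557 1.06965
step 16 , q: 0.28308 -0.40556 0.61949 -1.33108 , w: -4.15248 2.34296 -1.31440 -3.82715 , ee: -0.33078 0.62132 0.66381 , effort: 0.99690 7.79503 -3.38593 1.02423
step 17 , q: 0.24180 -0.38290 0.60536 -1.36884 , w: -4.10465 2.18938 -1.50954 -3.72252 , ee: -0.31922 0.60796 0.67773 , effort: 1.27131 6.94879 -2.82919 0.97925
step 18 , q: 0.20105 -0.36180 0.58936 -1.40547 , w: -4.04422 2.03069 -1.68848 -3.60219 , ee: -0.30791 0.59484 0.69142 , effort: 1.48671 6.21269 -2.33997 0.93420
step 19 , q: 0.16096 -0.34231 0.57167 -1.44082 , w: -3.97323 1.86986 -1.84882 -3.46811 , ee: -0.29687 0.58198 0.70484 , effort: 1.65128 5.57484 -1.91343 0.88900
step 20 , q: 0.12162 -0.32442 0.55247 -1.47478 , w: -3.89347 1.70951 -1.98885 -3.32237 , ee: -0.28614 0.56943 0.71795 , effort: 1.77221 5.02415 -1.54512 0.84399
step 21 , q: 0.08312 -0.30812 0.53197 -1.50723 , w: -3.80657 1.55197 -2.10748 -3.16709 , ee: -0.27575 0.55720 0.73071 , effort: 1.85581 4.55035 -1.23084 0.79977
step 22 , q: 0.04551 -0.29337 0.51040 -1.53810 , w: -3.71396 1.39922 -2.20415 -3.00445 , ee: -0.26572 0.54532 0.74310 , effort: 1.90758 4.14397 -0.96661 0.75711
step 23 , q: 0.00885 -0.28012 0.48797 -1.56731 , w: -3.61694 1.25293 -2.27879 -2.83657 , ee: -0.25606 0.53378 0.75509 , effort: 1.93235 3.79636 -0.74853 0.71692
step 24 , q: -0.02682 -0.26829 0.46490 -1.59482 , w: -3.51669 1.11444 -2.33177 -2.66556 , ee: -0.24679 0.52260 0.76668 , effort: 1.93433 3.49965 -0.57282 0.68011
step 25 , q: -0.06148 -0.25780 0.44141 -1.62062 , w: -3.41427 0.98479 -2.36381 -2.49341 , ee: -0.23791 0.51179 0.77784 , effort: 1.91721 3.24681 -0.43576 0.64762
step 26 , q: -0.09511 -0.24857 0.41770 -1.64470 , w: -3.31063 0.86469 -2.37594 -2.32204 , ee: -0.22944 0.50134 0.78857 , effort: 1.88421 3.03153 -0.33371 0.62026
step 27 , q: -0.12770 -0.24048 0.39395 -1.66708 , w: -3.20662 0.75459 -2.36948 -2.15317 , ee: -0.22137 0.49125 0.79886 , effort: 1.83820 2.84827 -0.26316 0.59877
step 28 , q: -0.15925 -0.23345 0.37036 -1.68778 , w: -3.10300 0.65465 -2.34591 -1.98840 , ee: -0.21371 0.48153 0.80871 , effort: 1.78166 2.69222 -0.22069 0.58374
step 29 , q: -0.18977 -0.22736 0.34708 -1.70687 , w: -3.00043 0.56481 -2.30692 -1.82911 , ee: -0.20645 0.47217 0.81812 , effort: 1.71679 2.55921 -0.20305 0.57561
step 30 , q: -0.21927 -0.22212 0.32427 -1.72440 , w: -2.89946 0.48483 -2.25427 -1.67652 , ee: -0.19959 0.46316 0.82708 , effort: 1.64554 2.44569 -0.20715 0.57465
step 31 , q: -0.24777 -0.21764 0.30203 -1.74044 , w: -2.80055 0.41428 -2.18978 -1.53159 , ee: -0.19311 0.45450 0.83560 , effort: 1.56959 2.34864 -0.23009 0.58098
step 32 , q: -0.27529 -0.21381 0.28050 -1.75507 , w: -2.70408 0.35262 -2.11530 -1.39510 , ee: -0.18702 0.44618 0.84369 , effort: 1.49041 2.26557 -0.26919 0.59456
step 33 , q: -0.30186 -0.21056 0.25975 -1.76838 , w: -2.61034 0.29921 -2.03265 -1.26760 , ee: -0.18131 0.43820 0.85134
any joint saturated: no


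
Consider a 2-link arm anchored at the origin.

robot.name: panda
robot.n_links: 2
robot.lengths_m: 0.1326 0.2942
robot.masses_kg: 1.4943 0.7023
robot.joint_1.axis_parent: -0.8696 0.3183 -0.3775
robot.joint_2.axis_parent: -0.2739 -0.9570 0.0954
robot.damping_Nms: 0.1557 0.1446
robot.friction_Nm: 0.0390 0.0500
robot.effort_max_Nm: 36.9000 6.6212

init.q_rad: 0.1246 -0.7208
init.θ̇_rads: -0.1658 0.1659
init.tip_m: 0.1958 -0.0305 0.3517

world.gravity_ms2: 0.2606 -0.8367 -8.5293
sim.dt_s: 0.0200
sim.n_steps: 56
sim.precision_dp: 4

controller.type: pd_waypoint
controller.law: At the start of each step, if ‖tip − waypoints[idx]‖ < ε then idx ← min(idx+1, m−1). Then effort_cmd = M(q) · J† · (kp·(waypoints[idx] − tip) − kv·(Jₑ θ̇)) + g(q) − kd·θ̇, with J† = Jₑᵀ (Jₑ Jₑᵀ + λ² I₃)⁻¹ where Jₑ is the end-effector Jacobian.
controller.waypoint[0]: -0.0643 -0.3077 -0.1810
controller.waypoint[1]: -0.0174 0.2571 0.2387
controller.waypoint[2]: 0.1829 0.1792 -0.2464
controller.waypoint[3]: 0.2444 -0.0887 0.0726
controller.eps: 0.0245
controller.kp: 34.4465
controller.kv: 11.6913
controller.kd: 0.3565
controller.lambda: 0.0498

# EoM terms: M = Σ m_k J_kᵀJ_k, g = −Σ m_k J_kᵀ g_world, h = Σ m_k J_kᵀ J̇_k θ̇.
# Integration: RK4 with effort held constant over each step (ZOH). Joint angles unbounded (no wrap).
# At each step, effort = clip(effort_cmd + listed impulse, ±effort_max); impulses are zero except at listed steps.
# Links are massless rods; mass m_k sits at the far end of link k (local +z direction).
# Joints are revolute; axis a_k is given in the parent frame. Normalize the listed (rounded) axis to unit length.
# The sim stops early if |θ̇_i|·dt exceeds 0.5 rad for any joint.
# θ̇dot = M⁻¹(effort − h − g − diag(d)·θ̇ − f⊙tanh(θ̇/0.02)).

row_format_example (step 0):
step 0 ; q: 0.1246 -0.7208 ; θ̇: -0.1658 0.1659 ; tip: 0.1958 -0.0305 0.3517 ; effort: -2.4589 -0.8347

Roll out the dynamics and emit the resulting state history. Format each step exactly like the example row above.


step 1 ; q: 0.1147 -0.7243 ; θ̇: -0.8223 -0.5080 ; tip: 0.1955 -0.0332 0.3513 ; effort: -1.7164 -0.1233
step 2 ; q: 0.0938 -0.7385 ; θ̇: -1.2682 -0.9028 ; tip: 0.1962 -0.0395 0.3492 ; effort: -1.2023 0.3155
step 3 ; q: 0.0653 -0.7588 ; θ̇: -1.5892 -1.1281 ; tip: 0.1975 -0.0479 0.3459 ; effort: -0.8310 0.5920
step 4 ; q: 0.0312 -0.7826 ; θ̇: -1.8325 -1.2478 ; tip: 0.1990 -0.0577 0.3417 ; effort: -0.5507 0.7704
step 5 ; q: -0.0073 -0.8081 ; θ̇: -2.0259 -1.3012 ; tip: 0.2006 -0.0682 0.3367 ; effort: -0.3288 0.8896
step 6 ; q: -0.0494 -0.8342 ; θ̇: -2.1866 -1.3120 ; tip: 0.2022 -0.0789 0.3311 ; effort: -0.1447 0.9728
step 7 ; q: -0.0944 -0.8603 ; θ̇: -2.3251 -1.2942 ; tip: 0.2038 -0.0898 0.3251 ; effort: 0.0149 1.0333
step 8 ; q: -0.1421 -0.8858 ; θ̇: -2.4480 -1.2562 ; tip: 0.2054 -0.1005 0.3186 ; effort: 0.1586 1.0789
step 9 ; q: -0.1921 -0.9104 ; θ̇: -2.5591 -1.2030 ; tip: 0.2069 -0.1109 0.3117 ; effort: 0.2919 1.1135
step 10 ; q: -0.2442 -0.9338 ; θ̇: -2.6603 -1.1375 ; tip: 0.2084 -0.1211 0.3045 ; effort: 0.4182 1.1393
step 11 ; q: -0.2983 -0.9558 ; θ̇: -2.7525 -1.0617 ; tip: 0.2098 -0.1309 0.2972 ; effort: 0.5398 1.1571
step 12 ; q: -0.3541 -0.9762 ; θ̇: -2.8355 -0.9769 ; tip: 0.2111 -0.1403 0.2896 ; effort: 0.6579 1.1673
step 13 ; q: -0.4115 -0.9948 ; θ̇: -2.9086 -0.8841 ; tip: 0.2124 -0.1493 0.2820 ; effort: 0.7735 1.1698
step 14 ; q: -0.4702 -1.0115 ; θ̇: -2.9708 -0.7843 ; tip: 0.2136 -0.1579 0.2744 ; effort: 0.8871 1.1645
step 15 ; q: -0.5301 -1.0262 ; θ̇: -3.0209 -0.6785 ; tip: 0.2147 -0.1661 0.2668 ; effort: 0.9989 1.1511
step 16 ; q: -0.5908 -1.0386 ; θ̇: -3.0576 -0.5676 ; tip: 0.2158 -0.1740 0.2593 ; effort: 1.1090 1.1296
step 17 ; q: -0.6521 -1.0489 ; θ̇: -3.0796 -0.4528 ; tip: 0.2167 -0.1816 0.2519 ; effort: 1.2174 1.0999
step 18 ; q: -0.7137 -1.0568 ; θ̇: -3.0860 -0.3352 ; tip: 0.2175 -0.1889 0.2447 ; effort: 1.3238 1.0622
step 19 ; q: -0.7752 -1.0623 ; θ̇: -3.0761 -0.2159 ; tip: 0.2183 -0.1960 0.2376 ; effort: 1.4279 1.0168
step 20 ; q: -0.8364 -1.0655 ; θ̇: -3.0496 -0.0963 ; tip: 0.2189 -0.2029 0.2306 ; effort: 1.5293 0.9643
step 21 ; q: -0.8969 -1.0662 ; θ̇: -3.0066 0.0171 ; tip: 0.2193 -0.2098 0.2239 ; effort: 1.6274 0.9108
step 22 ; q: -0.9564 -1.0650 ; θ̇: -2.9492 0.1044 ; tip: 0.2197 -0.2165 0.2172 ; effort: 1.7218 0.8767
step 23 ; q: -1.0147 -1.0620 ; θ̇: -2.8793 0.1991 ; tip: 0.2201 -0.2230 0.2106 ; effort: 1.8118 0.8271
step 24 ; q: -1.0714 -1.0571 ; θ̇: -2.7970 0.2969 ; tip: 0.2203 -0.2295 0.2040 ; effort: 1.8968 0.7663
step 25 ; q: -1.1263 -1.0502 ; θ̇: -2.7037 0.3942 ; tip: 0.2205 -0.2359 0.1976 ; effort: 1.9766 0.6981
step 26 ; q: -1.1793 -1.0414 ; θ̇: -2.6012 0.4888 ; tip: 0.2205 -0.2423 0.1912 ; effort: 2.0511 0.6252
step 27 ; q: -1.2302 -1.0308 ; θ̇: -2.4917 0.5791 ; tip: 0.2203 -0.2488 0.1848 ; effort: 2.1205 0.5496
step 28 ; q: -1.2789 -1.0184 ; θ̇: -2.3774 0.6642 ; tip: 0.2200 -0.2552 0.1785 ; effort: 2.1849 0.4729
step 29 ; q: -1.3252 -1.0043 ; θ̇: -2.2604 0.7434 ; tip: 0.2196 -0.2617 0.1722 ; effort: 2.2448 0.3961
step 30 ; q: -1.3692 -0.9888 ; θ̇: -2.1425 0.8165 ; tip: 0.2189 -0.2681 0.1659 ; effort: 2.3005 0.3202
step 31 ; q: -1.4108 -0.9718 ; θ̇: -2.0255 0.8835 ; tip: 0.2181 -0.2746 0.1596 ; effort: 2.3524 0.2457
step 32 ; q: -1.4501 -0.9536 ; θ̇: -1.9108 0.9445 ; tip: 0.2172 -0.2810 0.1532 ; effort: 2.4010 0.1733
step 33 ; q: -1.4872 -0.9341 ; θ̇: -1.7993 0.9996 ; tip: 0.2160 -0.2874 0.1468 ; effort: 2.4465 0.1032
step 34 ; q: -1.5221 -0.9137 ; θ̇: -1.6919 1.0492 ; tip: 0.2147 -0.2937 0.1403 ; effort: 2.4895 0.0357
step 35 ; q: -1.5549 -0.8923 ; θ̇: -1.5892 1.0934 ; tip: 0.2132 -0.3000 0.1338 ; effort: 2.5303 -0.0290
step 36 ; q: -1.5856 -0.8701 ; θ̇: -1.4916 1.1326 ; tip: 0.2115 -0.3062 0.1272 ; effort: 2.5690 -0.0908
step 37 ; q: -1.6145 -0.8471 ; θ̇: -1.3991 1.1671 ; tip: 0.2097 -0.3123 0.1205 ; effort: 2.6061 -0.1496
step 38 ; q: -1.6416 -0.8235 ; θ̇: -1.3119 1.1973 ; tip: 0.2077 -0.3183 0.1138 ; effort: 2.6416 -0.2056
step 39 ; q: -1.6670 -0.7993 ; θ̇: -1.2299 1.2234 ; tip: 0.2055 -0.3242 0.1070 ; effort: 2.6757 -0.2585
step 40 ; q: -1.6908 -0.7746 ; θ̇: -1.1530 1.2457 ; tip: 0.2031 -0.3299 0.1001 ; effort: 2.7087 -0.3086
step 41 ; q: -1.7131 -0.7495 ; θ̇: -1.0810 1.2644 ; tip: 0.2006 -0.3354 0.0933 ; effort: 2.7404 -0.3558
step 42 ; q: -1.7340 -0.7241 ; θ̇: -1.0136 1.2799 ; tip: 0.1979 -0.3408 0.0863 ; effort: 2.7711 -0.4003
step 43 ; q: -1.7536 -0.6984 ; θ̇: -0.9506 1.2923 ; tip: 0.1950 -0.3460 0.0794 ; effort: 2.8007 -0.4420
step 44 ; q: -1.7720 -0.6725 ; θ̇: -0.8917 1.3018 ; tip: 0.1920 -0.3510 0.0724 ; effort: 2.8293 -0.4811
step 45 ; q: -1.7893 -0.6464 ; θ̇: -0.8367 1.3086 ; tip: 0.1889 -0.3558 0.0654 ; effort: 2.8569 -0.5175
step 46 ; q: -1.8055 -0.6202 ; θ̇: -0.7853 1.3130 ; tip: 0.1856 -0.3604 0.0585 ; effort: 2.8835 -0.5515
step 47 ; q: -1.8207 -0.5939 ; θ̇: -0.7374 1.3150 ; tip: 0.1821 -0.3648 0.0515 ; effort: 2.9090 -0.5831
step 48 ; q: -1.8350 -0.5676 ; θ̇: -0.6926 1.3149 ; tip: 0.1786 -0.3690 0.0446 ; effort: 2.9336 -0.6124
step 49 ; q: -1.8484 -0.5414 ; θ̇: -0.6507 1.3128 ; tip: 0.1749 -0.3729 0.0377 ; effort: 2.9571 -0.6394
step 50 ; q: -1.8610 -0.5152 ; θ̇: -0.6116 1.3087 ; tip: 0.1711 -0.3767 0.0308 ; effort: 2.9796 -0.6642
step 51 ; q: -1.8729 -0.4891 ; θ̇: -0.5749 1.3029 ; tip: 0.1672 -0.3802 0.0240 ; effort: 3.0011 -0.6869
step 52 ; q: -1.8840 -0.4631 ; θ̇: -0.5407 1.2955 ; tip: 0.1633 -0.3835 0.0173 ; effort: 3.0215 -0.7075
step 53 ; q: -1.8945 -0.4373 ; θ̇: -0.5086 1.2866 ; tip: 0.1592 -0.3866 0.0106 ; effort: 3.0409 -0.7263
step 54 ; q: -1.9044 -0.4117 ; θ̇: -0.4785 1.2762 ; tip: 0.1551 -0.3894 0.0040 ; effort: 3.0592 -0.7432
step 55 ; q: -1.9137 -0.3863 ; θ̇: -0.4504 1.2645 ; tip: 0.1509 -0.3920 -0.0025 ; effort: 3.0765 -0.7583
step 56 ; q: -1.9224 -0.3611 ; θ̇: -0.4240 1.2517 ; tip: 0.1466 -0.3945 -0.0089
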